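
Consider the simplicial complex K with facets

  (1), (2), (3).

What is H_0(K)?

Order the vertices as 1 < 2 < 3. Listing each simplex with vertices in this order, K has dimension 0 with simplices:

  0-simplices (3): [1], [2], [3]

giving chain groups C_0 ≅ Z^3.

Reading off H_k = ker ∂_k / im ∂_{k+1}:

  H_0: rank C_0 − rank ∂_1 = 3 − 0 = 3, and there is no ∂_1, so H_0 = Z^3.

H_0 ≅ Z^3.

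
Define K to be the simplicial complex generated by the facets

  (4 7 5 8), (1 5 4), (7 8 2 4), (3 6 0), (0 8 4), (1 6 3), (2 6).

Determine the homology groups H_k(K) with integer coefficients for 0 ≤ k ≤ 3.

Order the vertices as 0 < 1 < 2 < 3 < 4 < 5 < 6 < 7 < 8. Listing each simplex with vertices in this order, K has dimension 3 with simplices:

  0-simplices (9): [0], [1], [2], [3], [4], [5], [6], [7], [8]
  1-simplices (19): [0,3], [0,4], [0,6], [0,8], [1,3], [1,4], [1,5], [1,6], [2,4], [2,6], [2,7], [2,8], [3,6], [4,5], [4,7], [4,8], [5,7], [5,8], [7,8]
  2-simplices (11): [0,3,6], [0,4,8], [1,3,6], [1,4,5], [2,4,7], [2,4,8], [2,7,8], [4,5,7], [4,5,8], [4,7,8], [5,7,8]
  3-simplices (2): [2,4,7,8], [4,5,7,8]

Hence C_0 ≅ Z^9, C_1 ≅ Z^19, C_2 ≅ Z^11, C_3 ≅ Z^2.

Boundary ∂_1: C_1 → C_0 maps an edge to its endpoints' difference, ∂[p,q] = q − p. For instance
  ∂[2,4] = [4] − [2].
The 9×19 boundary matrix has rank 8 and Smith normal form diag(1,1,1,1,1,1,1,1).

∂_2: C_2 → C_1 sends each 2-simplex [p,q,r] to [q,r] − [p,r] + [p,q]. For instance
  ∂[2,4,8] = [4,8] − [2,8] + [2,4],
  ∂[4,5,7] = [5,7] − [4,7] + [4,5].
This gives a 19×11 integer matrix of rank 9; reducing to Smith normal form yields diagonal entries (1,1,1,1,1,1,1,1,1).

∂_3: C_3 → C_2 sends each 3-simplex σ to the alternating sum Σ_i (−1)^i (σ with its i-th vertex removed). For instance
  ∂[2,4,7,8] = [4,7,8] − [2,7,8] + [2,4,8] − [2,4,7],
  ∂[4,5,7,8] = [5,7,8] − [4,7,8] + [4,5,8] − [4,5,7].
As a 11×2 matrix over Z this has rank 2, with invariant factors (1,1).

Reading off H_k = ker ∂_k / im ∂_{k+1}:

  H_0: rank C_0 − rank ∂_1 = 9 − 8 = 1, and the invariant factors of ∂_1 are all 1, so H_0 = Z.
  H_1: rank ker ∂_1 − rank ∂_2 = (19 − 8) − 9 = 2, and the invariant factors of ∂_2 are all 1, so H_1 = Z^2.
  H_2: rank ker ∂_2 − rank ∂_3 = (11 − 9) − 2 = 0, and the invariant factors of ∂_3 are all 1, so H_2 = 0.
  H_3: rank ker ∂_3 − rank ∂_4 = (2 − 2) − 0 = 0, and there is no ∂_4, so H_3 = 0.

As a check, the Euler characteristic is 9 − 19 + 11 − 2 = -1, which agrees with 1 − 2 + 0 − 0 = -1.

H_0 ≅ Z,  H_1 ≅ Z^2,  H_2 = 0,  H_3 = 0.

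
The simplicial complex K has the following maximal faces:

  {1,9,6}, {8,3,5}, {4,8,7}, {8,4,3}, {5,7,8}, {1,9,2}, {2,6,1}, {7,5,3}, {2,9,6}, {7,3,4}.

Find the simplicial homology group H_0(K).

H_0 ≅ Z^2.

Take the total order 1 < 2 < 3 < 4 < 5 < 6 < 7 < 8 < 9 on the vertex set. Then K (dimension 2) consists of the simplices:

  0-simplices (9): [1], [2], [3], [4], [5], [6], [7], [8], [9]
  1-simplices (15): [1,2], [1,6], [1,9], [2,6], [2,9], [3,4], [3,5], [3,7], [3,8], [4,7], [4,8], [5,7], [5,8], [6,9], [7,8]
  2-simplices (10): [1,2,6], [1,2,9], [1,6,9], [2,6,9], [3,4,7], [3,4,8], [3,5,7], [3,5,8], [4,7,8], [5,7,8]

giving chain groups C_0 ≅ Z^9, C_1 ≅ Z^15, C_2 ≅ Z^10.

The boundary map ∂_1: C_1 → C_0 maps an edge to its endpoints' difference, ∂[p,q] = q − p.
The 9×15 boundary matrix has rank 7 and Smith normal form diag(1,1,1,1,1,1,1).

∂_2: C_2 → C_1 sends each 2-simplex [p,q,r] to [q,r] − [p,r] + [p,q]. For instance
  ∂[1,2,6] = [2,6] − [1,6] + [1,2],
  ∂[1,2,9] = [2,9] − [1,9] + [1,2].
As a 15×10 matrix over Z this has rank 8, with invariant factors (1,1,1,1,1,1,1,1).

Computing H_k = (kernel of ∂_k) / (image of ∂_{k+1}):

  H_0: rank C_0 − rank ∂_1 = 9 − 7 = 2, and the invariant factors of ∂_1 are all 1, so H_0 = Z^2.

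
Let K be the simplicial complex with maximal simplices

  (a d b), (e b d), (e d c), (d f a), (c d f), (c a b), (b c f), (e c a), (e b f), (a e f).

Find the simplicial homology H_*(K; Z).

H_0 = Z,  H_1 = Z/2,  H_2 = 0.

Fix the vertex order a < b < c < d < e < f and write every simplex with vertices in increasing order. Then dim K = 2 and the simplices of K are:

  0-simplices (6): a, b, c, d, e, f
  1-simplices (15): ab, ac, ad, ae, af, bc, bd, be, bf, cd, ce, cf, de, df, ef
  2-simplices (10): abc, abd, ace, adf, aef, bcf, bde, bef, cde, cdf

so the chain groups are C_0 ≅ Z^6, C_1 ≅ Z^15, C_2 ≅ Z^10.

The boundary map ∂_1: C_1 → C_0 is given by ∂[p,q] = [q] − [p].
As a 6×15 matrix over Z this has rank 5, with invariant factors (1,1,1,1,1).

Boundary ∂_2: C_2 → C_1 maps a triangle to the signed sum of its edges. For instance
  ∂cdf = df − cf + cd,
  ∂abd = bd − ad + ab.
As a 15×10 matrix over Z this has rank 10, with invariant factors (1,1,1,1,1,1,1,1,1,2).

Computing H_k = (kernel of ∂_k) / (image of ∂_{k+1}):

  H_0: rank C_0 − rank ∂_1 = 6 − 5 = 1, and the invariant factors of ∂_1 are all 1, so H_0 ≅ Z.
  H_1: rank ker ∂_1 − rank ∂_2 = (15 − 5) − 10 = 0, and ∂_2 has invariant factor 2 > 1, so H_1 ≅ Z/2.
  H_2: rank ker ∂_2 − rank ∂_3 = (10 − 10) − 0 = 0, and there is no ∂_3, so H_2 ≅ 0.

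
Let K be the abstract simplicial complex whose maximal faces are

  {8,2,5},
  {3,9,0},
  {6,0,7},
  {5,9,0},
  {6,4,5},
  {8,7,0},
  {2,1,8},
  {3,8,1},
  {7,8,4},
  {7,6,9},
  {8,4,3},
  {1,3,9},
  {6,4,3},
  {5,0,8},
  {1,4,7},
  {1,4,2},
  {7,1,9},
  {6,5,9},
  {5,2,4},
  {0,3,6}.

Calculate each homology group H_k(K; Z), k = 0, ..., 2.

K has 10 vertices, 30 edges, 20 triangles.
rank ∂_0 = 0, rank ∂_1 = 9 ⇒ b_0 = 10 − 0 − 9 = 1; all invariant factors of ∂_1 are 1 so no torsion. So H_0 ≅ Z.
rank ∂_1 = 9, rank ∂_2 = 20 ⇒ b_1 = 30 − 9 − 20 = 1; ∂_2 has invariant factor(s) [2] giving torsion. So H_1 ≅ Z × Z/2.
rank ∂_2 = 20, rank ∂_3 = 0 ⇒ b_2 = 20 − 20 − 0 = 0. So H_2 ≅ 0.

H_0 = Z,  H_1 = Z × Z/2,  H_2 = 0.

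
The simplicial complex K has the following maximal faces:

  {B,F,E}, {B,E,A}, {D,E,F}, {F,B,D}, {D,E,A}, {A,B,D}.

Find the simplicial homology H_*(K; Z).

Order the vertices as A < B < D < E < F. Listing each simplex with vertices in this order, K has dimension 2 with simplices:

  0-simplices (5): A, B, D, E, F
  1-simplices (9): AB, AD, AE, BD, BE, BF, DE, DF, EF
  2-simplices (6): ABD, ABE, ADE, BDF, BEF, DEF

so the chain groups are C_0 ≅ Z^5, C_1 ≅ Z^9, C_2 ≅ Z^6.

∂_1: C_1 → C_0 sends each edge [p,q] (with p < q) to q − p. For instance
  ∂BE = E − B.
This gives a 5×9 integer matrix of rank 4; reducing to Smith normal form yields diagonal entries (1,1,1,1).

∂_2: C_2 → C_1 acts by ∂[p,q,r] = [q,r] − [p,r] + [p,q]. For instance
  ∂ABE = BE − AE + AB,
  ∂BEF = EF − BF + BE.
The resulting 9×6 matrix has rank 5, and its Smith normal form has invariant factors (1,1,1,1,1).

Now H_k = ker ∂_k / im ∂_{k+1}, so:

  H_0: rank C_0 − rank ∂_1 = 5 − 4 = 1, and the invariant factors of ∂_1 are all 1, so H_0 ≅ Z.
  H_1: rank ker ∂_1 − rank ∂_2 = (9 − 4) − 5 = 0, and the invariant factors of ∂_2 are all 1, so H_1 ≅ 0.
  H_2: rank ker ∂_2 − rank ∂_3 = (6 − 5) − 0 = 1, and there is no ∂_3, so H_2 ≅ Z.

H_0 = Z,  H_1 = 0,  H_2 = Z.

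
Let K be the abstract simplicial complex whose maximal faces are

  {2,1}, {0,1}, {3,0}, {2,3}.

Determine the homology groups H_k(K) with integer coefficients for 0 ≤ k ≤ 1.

H_0 = Z,  H_1 = Z.

K has 4 vertices, 4 edges.
rank ∂_0 = 0, rank ∂_1 = 3 ⇒ b_0 = 4 − 0 − 3 = 1; all invariant factors of ∂_1 are 1 so no torsion. So H_0 ≅ Z.
rank ∂_1 = 3, rank ∂_2 = 0 ⇒ b_1 = 4 − 3 − 0 = 1. So H_1 ≅ Z.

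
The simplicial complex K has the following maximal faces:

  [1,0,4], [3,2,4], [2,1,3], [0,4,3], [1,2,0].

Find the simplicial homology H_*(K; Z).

Fix the vertex order 0 < 1 < 2 < 3 < 4 and write every simplex with vertices in increasing order. Then dim K = 2 and the simplices of K are:

  0-simplices (5): [0], [1], [2], [3], [4]
  1-simplices (10): [0,1], [0,2], [0,3], [0,4], [1,2], [1,3], [1,4], [2,3], [2,4], [3,4]
  2-simplices (5): [0,1,2], [0,1,4], [0,3,4], [1,2,3], [2,3,4]

giving chain groups C_0 ≅ Z^5, C_1 ≅ Z^10, C_2 ≅ Z^5.

The boundary map ∂_1: C_1 → C_0 maps an edge to its endpoints' difference, ∂[p,q] = q − p. For instance
  ∂[1,4] = [4] − [1].
The resulting 5×10 matrix has rank 4, and its Smith normal form has invariant factors (1,1,1,1).

∂_2: C_2 → C_1 sends each 2-simplex [p,q,r] to [q,r] − [p,r] + [p,q]. For instance
  ∂[0,3,4] = [3,4] − [0,4] + [0,3],
  ∂[2,3,4] = [3,4] − [2,4] + [2,3].
The resulting 10×5 matrix has rank 5, and its Smith normal form has invariant factors (1,1,1,1,1).

From H_k ≅ ker(∂_k) / im(∂_{k+1}) we obtain:

  H_0: rank C_0 − rank ∂_1 = 5 − 4 = 1, and the invariant factors of ∂_1 are all 1, so H_0 ≅ Z.
  H_1: rank ker ∂_1 − rank ∂_2 = (10 − 4) − 5 = 1, and the invariant factors of ∂_2 are all 1, so H_1 ≅ Z.
  H_2: rank ker ∂_2 − rank ∂_3 = (5 − 5) − 0 = 0, and there is no ∂_3, so H_2 ≅ 0.

H_0 = Z,  H_1 = Z,  H_2 = 0.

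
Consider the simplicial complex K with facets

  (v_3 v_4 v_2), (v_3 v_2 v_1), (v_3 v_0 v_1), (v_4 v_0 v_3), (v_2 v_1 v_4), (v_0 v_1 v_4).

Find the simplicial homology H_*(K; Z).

H_0 ≅ Z,  H_1 = 0,  H_2 ≅ Z.

Order the vertices as v_0 < v_1 < v_2 < v_3 < v_4. Listing each simplex with vertices in this order, K has dimension 2 with simplices:

  0-simplices (5): [v_0], [v_1], [v_2], [v_3], [v_4]
  1-simplices (9): [v_0,v_1], [v_0,v_3], [v_0,v_4], [v_1,v_2], [v_1,v_3], [v_1,v_4], [v_2,v_3], [v_2,v_4], [v_3,v_4]
  2-simplices (6): [v_0,v_1,v_3], [v_0,v_1,v_4], [v_0,v_3,v_4], [v_1,v_2,v_3], [v_1,v_2,v_4], [v_2,v_3,v_4]

Hence C_0 ≅ Z^5, C_1 ≅ Z^9, C_2 ≅ Z^6.

The boundary map ∂_1: C_1 → C_0 sends each edge [p,q] (with p < q) to q − p.
The 5×9 boundary matrix has rank 4 and Smith normal form diag(1,1,1,1).

Boundary ∂_2: C_2 → C_1 acts by ∂[p,q,r] = [q,r] − [p,r] + [p,q]. For instance
  ∂[v_1,v_2,v_4] = [v_2,v_4] − [v_1,v_4] + [v_1,v_2],
  ∂[v_0,v_1,v_4] = [v_1,v_4] − [v_0,v_4] + [v_0,v_1].
As a 9×6 matrix over Z this has rank 5, with invariant factors (1,1,1,1,1).

Now H_k = ker ∂_k / im ∂_{k+1}, so:

  H_0: rank C_0 − rank ∂_1 = 5 − 4 = 1, and the invariant factors of ∂_1 are all 1, so H_0 ≅ Z.
  H_1: rank ker ∂_1 − rank ∂_2 = (9 − 4) − 5 = 0, and the invariant factors of ∂_2 are all 1, so H_1 ≅ 0.
  H_2: rank ker ∂_2 − rank ∂_3 = (6 − 5) − 0 = 1, and there is no ∂_3, so H_2 ≅ Z.

(K is a triangulation of the 2-sphere S^2.)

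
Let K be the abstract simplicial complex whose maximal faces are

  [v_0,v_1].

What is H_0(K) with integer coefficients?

H_0 ≅ Z.

Take the total order v_0 < v_1 on the vertex set. Then K (dimension 1) consists of the simplices:

  0-simplices (2): [v_0], [v_1]
  1-simplices (1): [v_0,v_1]

so the chain groups are C_0 ≅ Z^2, C_1 ≅ Z^1.

The boundary map ∂_1: C_1 → C_0 maps an edge to its endpoints' difference, ∂[p,q] = q − p.
As a 2×1 matrix over Z this has rank 1, with invariant factors (1).

Now H_k = ker ∂_k / im ∂_{k+1}, so:

  H_0: rank C_0 − rank ∂_1 = 2 − 1 = 1, and the invariant factors of ∂_1 are all 1, so H_0 ≅ Z.

(K is a triangulation of the 1-simplex.)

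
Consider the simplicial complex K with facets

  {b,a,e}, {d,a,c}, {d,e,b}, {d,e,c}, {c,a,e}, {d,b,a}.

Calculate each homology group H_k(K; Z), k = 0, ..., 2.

K has 5 vertices, 9 edges, 6 triangles.
rank ∂_0 = 0, rank ∂_1 = 4 ⇒ b_0 = 5 − 0 − 4 = 1; all invariant factors of ∂_1 are 1 so no torsion. So H_0 = Z.
rank ∂_1 = 4, rank ∂_2 = 5 ⇒ b_1 = 9 − 4 − 5 = 0; all invariant factors of ∂_2 are 1 so no torsion. So H_1 = 0.
rank ∂_2 = 5, rank ∂_3 = 0 ⇒ b_2 = 6 − 5 − 0 = 1. So H_2 = Z.

H_0 ≅ Z,  H_1 = 0,  H_2 ≅ Z.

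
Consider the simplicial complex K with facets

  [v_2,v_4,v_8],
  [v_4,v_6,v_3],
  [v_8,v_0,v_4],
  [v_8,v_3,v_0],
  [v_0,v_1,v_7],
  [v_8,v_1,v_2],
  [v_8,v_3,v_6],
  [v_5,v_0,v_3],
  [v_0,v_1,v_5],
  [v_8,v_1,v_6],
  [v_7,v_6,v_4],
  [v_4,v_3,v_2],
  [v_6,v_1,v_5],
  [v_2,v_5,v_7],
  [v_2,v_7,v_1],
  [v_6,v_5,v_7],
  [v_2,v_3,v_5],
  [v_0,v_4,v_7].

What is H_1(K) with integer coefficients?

H_1 = Z ⊕ Z/2Z.

We work with the vertex ordering v_0 < v_1 < v_2 < v_3 < v_4 < v_5 < v_6 < v_7 < v_8. The simplices of K, each written with vertices in increasing order, are:

  0-simplices (9): [v_0], [v_1], [v_2], [v_3], [v_4], [v_5], [v_6], [v_7], [v_8]
  1-simplices (27): (27 of them)
  2-simplices (18): (18 of them)

Hence C_0 ≅ Z^9, C_1 ≅ Z^27, C_2 ≅ Z^18.

Boundary ∂_1: C_1 → C_0 is given by ∂[p,q] = [q] − [p]. For instance
  ∂[v_6,v_8] = [v_8] − [v_6].
As a 9×27 matrix over Z this has rank 8, with invariant factors (1,1,1,1,1,1,1,1).

Boundary ∂_2: C_2 → C_1 maps a triangle to the signed sum of its edges. For instance
  ∂[v_1,v_2,v_8] = [v_2,v_8] − [v_1,v_8] + [v_1,v_2],
  ∂[v_2,v_3,v_4] = [v_3,v_4] − [v_2,v_4] + [v_2,v_3].
As a 27×18 matrix over Z this has rank 18, with invariant factors (1,1,1,1,1,1,1,1,1,1,1,1,1,1,1,1,1,2).

Computing H_k = (kernel of ∂_k) / (image of ∂_{k+1}):

  H_1: rank ker ∂_1 − rank ∂_2 = (27 − 8) − 18 = 1, and ∂_2 has invariant factor 2 > 1, so H_1 = Z ⊕ Z/2Z.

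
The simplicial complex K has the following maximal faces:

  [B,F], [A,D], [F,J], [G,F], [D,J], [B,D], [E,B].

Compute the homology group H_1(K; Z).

H_1 = Z.

Take the total order A < B < D < E < F < G < J on the vertex set. Then K (dimension 1) consists of the simplices:

  0-simplices (7): A, B, D, E, F, G, J
  1-simplices (7): AD, BD, BE, BF, DJ, FG, FJ

so the chain groups are C_0 ≅ Z^7, C_1 ≅ Z^7.

Boundary ∂_1: C_1 → C_0 is given by ∂[p,q] = [q] − [p]. For instance
  ∂DJ = J − D.
As a 7×7 matrix over Z this has rank 6, with invariant factors (1,1,1,1,1,1).

From H_k ≅ ker(∂_k) / im(∂_{k+1}) we obtain:

  H_1: rank ker ∂_1 − rank ∂_2 = (7 − 6) − 0 = 1, and there is no ∂_2, so H_1 ≅ Z.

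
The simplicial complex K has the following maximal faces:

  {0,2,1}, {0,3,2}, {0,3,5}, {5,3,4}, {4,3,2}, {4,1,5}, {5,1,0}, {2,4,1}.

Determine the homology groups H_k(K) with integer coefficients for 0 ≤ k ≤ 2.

Take the total order 0 < 1 < 2 < 3 < 4 < 5 on the vertex set. Then K (dimension 2) consists of the simplices:

  0-simplices (6): [0], [1], [2], [3], [4], [5]
  1-simplices (12): [0,1], [0,2], [0,3], [0,5], [1,2], [1,4], [1,5], [2,3], [2,4], [3,4], [3,5], [4,5]
  2-simplices (8): [0,1,2], [0,1,5], [0,2,3], [0,3,5], [1,2,4], [1,4,5], [2,3,4], [3,4,5]

so the chain groups are C_0 ≅ Z^6, C_1 ≅ Z^12, C_2 ≅ Z^8.

The boundary map ∂_1: C_1 → C_0 is given by ∂[p,q] = [q] − [p].
The resulting 6×12 matrix has rank 5, and its Smith normal form has invariant factors (1,1,1,1,1).

The boundary map ∂_2: C_2 → C_1 acts by ∂[p,q,r] = [q,r] − [p,r] + [p,q]. For instance
  ∂[0,1,5] = [1,5] − [0,5] + [0,1],
  ∂[1,4,5] = [4,5] − [1,5] + [1,4].
As a 12×8 matrix over Z this has rank 7, with invariant factors (1,1,1,1,1,1,1).

From H_k ≅ ker(∂_k) / im(∂_{k+1}) we obtain:

  H_0: rank C_0 − rank ∂_1 = 6 − 5 = 1, and the invariant factors of ∂_1 are all 1, so H_0 ≅ Z.
  H_1: rank ker ∂_1 − rank ∂_2 = (12 − 5) − 7 = 0, and the invariant factors of ∂_2 are all 1, so H_1 ≅ 0.
  H_2: rank ker ∂_2 − rank ∂_3 = (8 − 7) − 0 = 1, and there is no ∂_3, so H_2 ≅ Z.

As a check, the Euler characteristic is 6 − 12 + 8 = 2, which agrees with 1 − 0 + 1 = 2.

H_0 ≅ Z,  H_1 = 0,  H_2 ≅ Z.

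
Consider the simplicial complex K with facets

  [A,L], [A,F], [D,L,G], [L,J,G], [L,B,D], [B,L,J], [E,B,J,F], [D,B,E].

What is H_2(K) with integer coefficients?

Fix the vertex order A < B < D < E < F < G < J < L and write every simplex with vertices in increasing order. Then dim K = 3 and the simplices of K are:

  0-simplices (8): A, B, D, E, F, G, J, L
  1-simplices (16): AF, AL, BD, BE, BF, BJ, BL, DE, DG, DL, EF, EJ, FJ, GJ, GL, JL
  2-simplices (9): BDE, BDL, BEF, BEJ, BFJ, BJL, DGL, EFJ, GJL
  3-simplices (1): BEFJ

Hence C_0 ≅ Z^8, C_1 ≅ Z^16, C_2 ≅ Z^9, C_3 ≅ Z^1.

∂_1: C_1 → C_0 is given by ∂[p,q] = [q] − [p]. For instance
  ∂DE = E − D.
As a 8×16 matrix over Z this has rank 7, with invariant factors (1,1,1,1,1,1,1).

The boundary map ∂_2: C_2 → C_1 maps a triangle to the signed sum of its edges. For instance
  ∂EFJ = FJ − EJ + EF,
  ∂BJL = JL − BL + BJ.
The resulting 16×9 matrix has rank 8, and its Smith normal form has invariant factors (1,1,1,1,1,1,1,1).

∂_3: C_3 → C_2 sends each 3-simplex σ to the alternating sum Σ_i (−1)^i (σ with its i-th vertex removed). For instance
  ∂BEFJ = EFJ − BFJ + BEJ − BEF.
This gives a 9×1 integer matrix of rank 1; reducing to Smith normal form yields diagonal entries (1).

Computing H_k = (kernel of ∂_k) / (image of ∂_{k+1}):

  H_2: rank ker ∂_2 − rank ∂_3 = (9 − 8) − 1 = 0, and the invariant factors of ∂_3 are all 1, so H_2 ≅ 0.

H_2 ≅ 0.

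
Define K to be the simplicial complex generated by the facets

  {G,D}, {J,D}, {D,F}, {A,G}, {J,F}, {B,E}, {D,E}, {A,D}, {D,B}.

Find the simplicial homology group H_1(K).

H_1 ≅ Z^3.

Fix the vertex order A < B < D < E < F < G < J and write every simplex with vertices in increasing order. Then dim K = 1 and the simplices of K are:

  0-simplices (7): A, B, D, E, F, G, J
  1-simplices (9): AD, AG, BD, BE, DE, DF, DG, DJ, FJ

so the chain groups are C_0 ≅ Z^7, C_1 ≅ Z^9.

Boundary ∂_1: C_1 → C_0 is given by ∂[p,q] = [q] − [p]. For instance
  ∂DG = G − D.
The resulting 7×9 matrix has rank 6, and its Smith normal form has invariant factors (1,1,1,1,1,1).

From H_k ≅ ker(∂_k) / im(∂_{k+1}) we obtain:

  H_1: rank ker ∂_1 − rank ∂_2 = (9 − 6) − 0 = 3, and there is no ∂_2, so H_1 = Z^3.

(K is a triangulation of a wedge of 3 circles.)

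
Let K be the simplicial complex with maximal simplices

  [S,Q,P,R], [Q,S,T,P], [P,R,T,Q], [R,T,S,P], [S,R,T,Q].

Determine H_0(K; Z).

H_0 ≅ Z.

K has 5 vertices, 10 edges, 10 triangles, 5 3-simplices.
rank ∂_0 = 0, rank ∂_1 = 4 ⇒ b_0 = 5 − 0 − 4 = 1; all invariant factors of ∂_1 are 1 so no torsion. So H_0 ≅ Z.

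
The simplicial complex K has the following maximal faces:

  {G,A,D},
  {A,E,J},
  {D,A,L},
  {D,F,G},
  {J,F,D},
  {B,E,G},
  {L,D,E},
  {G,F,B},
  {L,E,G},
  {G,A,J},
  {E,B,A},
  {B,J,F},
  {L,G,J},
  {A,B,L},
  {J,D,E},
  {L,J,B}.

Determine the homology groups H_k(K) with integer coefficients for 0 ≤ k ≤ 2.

K has 8 vertices, 24 edges, 16 triangles.
rank ∂_0 = 0, rank ∂_1 = 7 ⇒ b_0 = 8 − 0 − 7 = 1; all invariant factors of ∂_1 are 1 so no torsion. So H_0 = Z.
rank ∂_1 = 7, rank ∂_2 = 15 ⇒ b_1 = 24 − 7 − 15 = 2; all invariant factors of ∂_2 are 1 so no torsion. So H_1 = Z^2.
rank ∂_2 = 15, rank ∂_3 = 0 ⇒ b_2 = 16 − 15 − 0 = 1. So H_2 = Z.

H_0 ≅ Z,  H_1 ≅ Z^2,  H_2 ≅ Z.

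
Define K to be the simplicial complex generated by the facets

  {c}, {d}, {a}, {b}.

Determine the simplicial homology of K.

Order the vertices as a < b < c < d. Listing each simplex with vertices in this order, K has dimension 0 with simplices:

  0-simplices (4): a, b, c, d

giving chain groups C_0 ≅ Z^4.

Now H_k = ker ∂_k / im ∂_{k+1}, so:

  H_0: rank C_0 − rank ∂_1 = 4 − 0 = 4, and there is no ∂_1, so H_0 = Z^4.

H_0 ≅ Z^4.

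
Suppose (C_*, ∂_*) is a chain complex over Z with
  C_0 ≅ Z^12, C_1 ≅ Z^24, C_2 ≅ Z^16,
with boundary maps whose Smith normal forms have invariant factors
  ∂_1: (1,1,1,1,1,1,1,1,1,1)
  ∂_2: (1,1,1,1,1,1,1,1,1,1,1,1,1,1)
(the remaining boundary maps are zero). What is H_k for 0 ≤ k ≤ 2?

H_0: b_0 = 12 − 0 − 10 = 2; torsion from ∂_1 factors > 1: none. So H_0 ≅ Z^2.
H_1: b_1 = 24 − 10 − 14 = 0; torsion from ∂_2 factors > 1: none. So H_1 ≅ 0.
H_2: b_2 = 16 − 14 − 0 = 2; torsion from ∂_3 factors > 1: none. So H_2 ≅ Z^2.

H_0 ≅ Z^2,  H_1 = 0,  H_2 ≅ Z^2.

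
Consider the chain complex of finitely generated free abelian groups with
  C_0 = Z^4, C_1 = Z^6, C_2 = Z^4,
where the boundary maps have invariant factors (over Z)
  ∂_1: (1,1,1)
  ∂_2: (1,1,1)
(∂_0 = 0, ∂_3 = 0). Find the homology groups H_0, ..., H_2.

H_0: b_0 = 4 − 0 − 3 = 1; torsion from ∂_1 factors > 1: none. So H_0 ≅ Z.
H_1: b_1 = 6 − 3 − 3 = 0; torsion from ∂_2 factors > 1: none. So H_1 ≅ 0.
H_2: b_2 = 4 − 3 − 0 = 1; torsion from ∂_3 factors > 1: none. So H_2 ≅ Z.

H_0 ≅ Z,  H_1 = 0,  H_2 ≅ Z.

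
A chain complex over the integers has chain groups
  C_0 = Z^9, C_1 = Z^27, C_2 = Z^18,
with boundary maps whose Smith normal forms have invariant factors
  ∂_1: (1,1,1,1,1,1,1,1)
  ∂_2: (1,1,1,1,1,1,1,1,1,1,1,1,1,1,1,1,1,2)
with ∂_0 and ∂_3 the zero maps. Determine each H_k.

H_0 ≅ Z,  H_1 ≅ Z ⊕ Z/2,  H_2 = 0.

H_0: b_0 = 9 − 0 − 8 = 1; torsion from ∂_1 factors > 1: none. So H_0 ≅ Z.
H_1: b_1 = 27 − 8 − 18 = 1; torsion from ∂_2 factors > 1: [2]. So H_1 ≅ Z ⊕ Z/2.
H_2: b_2 = 18 − 18 − 0 = 0; torsion from ∂_3 factors > 1: none. So H_2 ≅ 0.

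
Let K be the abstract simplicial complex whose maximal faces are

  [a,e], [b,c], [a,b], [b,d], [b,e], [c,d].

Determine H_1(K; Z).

We work with the vertex ordering a < b < c < d < e. The simplices of K, each written with vertices in increasing order, are:

  0-simplices (5): a, b, c, d, e
  1-simplices (6): ab, ae, bc, bd, be, cd

Hence C_0 ≅ Z^5, C_1 ≅ Z^6.

The boundary map ∂_1: C_1 → C_0 is given by ∂[p,q] = [q] − [p].
This gives a 5×6 integer matrix of rank 4; reducing to Smith normal form yields diagonal entries (1,1,1,1).

Now H_k = ker ∂_k / im ∂_{k+1}, so:

  H_1: rank ker ∂_1 − rank ∂_2 = (6 − 4) − 0 = 2, and there is no ∂_2, so H_1 ≅ Z^2.

H_1 ≅ Z^2.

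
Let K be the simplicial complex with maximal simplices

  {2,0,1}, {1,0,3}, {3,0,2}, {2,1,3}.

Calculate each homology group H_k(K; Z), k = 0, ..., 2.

Order the vertices as 0 < 1 < 2 < 3. Listing each simplex with vertices in this order, K has dimension 2 with simplices:

  0-simplices (4): [0], [1], [2], [3]
  1-simplices (6): [0,1], [0,2], [0,3], [1,2], [1,3], [2,3]
  2-simplices (4): [0,1,2], [0,1,3], [0,2,3], [1,2,3]

so the chain groups are C_0 ≅ Z^4, C_1 ≅ Z^6, C_2 ≅ Z^4.

Boundary ∂_1: C_1 → C_0 maps an edge to its endpoints' difference, ∂[p,q] = q − p.
This gives a 4×6 integer matrix of rank 3; reducing to Smith normal form yields diagonal entries (1,1,1).

∂_2: C_2 → C_1 sends each 2-simplex [p,q,r] to [q,r] − [p,r] + [p,q]. For instance
  ∂[0,1,2] = [1,2] − [0,2] + [0,1],
  ∂[0,1,3] = [1,3] − [0,3] + [0,1].
As a 6×4 matrix over Z this has rank 3, with invariant factors (1,1,1).

Reading off H_k = ker ∂_k / im ∂_{k+1}:

  H_0: rank C_0 − rank ∂_1 = 4 − 3 = 1, and the invariant factors of ∂_1 are all 1, so H_0 = Z.
  H_1: rank ker ∂_1 − rank ∂_2 = (6 − 3) − 3 = 0, and the invariant factors of ∂_2 are all 1, so H_1 = 0.
  H_2: rank ker ∂_2 − rank ∂_3 = (4 − 3) − 0 = 1, and there is no ∂_3, so H_2 = Z.

As a check, the Euler characteristic is 4 − 6 + 4 = 2, which agrees with 1 − 0 + 1 = 2.

H_0 = Z,  H_1 = 0,  H_2 = Z.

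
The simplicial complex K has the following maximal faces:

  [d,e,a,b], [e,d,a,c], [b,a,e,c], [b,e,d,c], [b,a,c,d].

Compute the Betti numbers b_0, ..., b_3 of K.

Take the total order a < b < c < d < e on the vertex set. Then K (dimension 3) consists of the simplices:

  0-simplices (5): a, b, c, d, e
  1-simplices (10): ab, ac, ad, ae, bc, bd, be, cd, ce, de
  2-simplices (10): abc, abd, abe, acd, ace, ade, bcd, bce, bde, cde
  3-simplices (5): abcd, abce, abde, acde, bcde

giving chain groups C_0 ≅ Z^5, C_1 ≅ Z^10, C_2 ≅ Z^10, C_3 ≅ Z^5.

Boundary ∂_1: C_1 → C_0 is given by ∂[p,q] = [q] − [p]. For instance
  ∂be = e − b.
As a 5×10 matrix over Z this has rank 4, with invariant factors (1,1,1,1).

∂_2: C_2 → C_1 maps a triangle to the signed sum of its edges. For instance
  ∂ace = ce − ae + ac,
  ∂bcd = cd − bd + bc.
The 10×10 boundary matrix has rank 6 and Smith normal form diag(1,1,1,1,1,1).

∂_3: C_3 → C_2 sends each 3-simplex σ to the alternating sum Σ_i (−1)^i (σ with its i-th vertex removed). For instance
  ∂abce = bce − ace + abe − abc,
  ∂abde = bde − ade + abe − abd.
The resulting 10×5 matrix has rank 4, and its Smith normal form has invariant factors (1,1,1,1).

Reading off H_k = ker ∂_k / im ∂_{k+1}:

  H_0: rank C_0 − rank ∂_1 = 5 − 4 = 1, and the invariant factors of ∂_1 are all 1, so H_0 = Z.
  H_1: rank ker ∂_1 − rank ∂_2 = (10 − 4) − 6 = 0, and the invariant factors of ∂_2 are all 1, so H_1 = 0.
  H_2: rank ker ∂_2 − rank ∂_3 = (10 − 6) − 4 = 0, and the invariant factors of ∂_3 are all 1, so H_2 = 0.
  H_3: rank ker ∂_3 − rank ∂_4 = (5 − 4) − 0 = 1, and there is no ∂_4, so H_3 = Z.

As a check, the Euler characteristic is 5 − 10 + 10 − 5 = 0, which agrees with 1 − 0 + 0 − 1 = 0.
(K is a triangulation of the 3-sphere S^3.)

Hence the Betti numbers are b_0 = 1, b_1 = 0, b_2 = 0, b_3 = 1.

b_0 = 1, b_1 = 0, b_2 = 0, b_3 = 1.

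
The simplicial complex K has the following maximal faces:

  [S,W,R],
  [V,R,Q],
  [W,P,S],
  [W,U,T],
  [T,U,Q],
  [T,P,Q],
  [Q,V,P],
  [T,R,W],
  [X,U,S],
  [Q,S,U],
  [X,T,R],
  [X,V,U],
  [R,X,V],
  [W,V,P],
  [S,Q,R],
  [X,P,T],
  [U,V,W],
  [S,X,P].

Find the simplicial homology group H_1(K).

Order the vertices as P < Q < R < S < T < U < V < W < X. Listing each simplex with vertices in this order, K has dimension 2 with simplices:

  0-simplices (9): P, Q, R, S, T, U, V, W, X
  1-simplices (27): PQ, PS, PT, PV, PW, PX, QR, QS, QT, QU, QV, RS, RT, RV, RW, RX, SU, SW, SX, TU, TW, TX, UV, UW, UX, VW, VX
  2-simplices (18): PQT, PQV, PSW, PSX, PTX, PVW, QRS, QRV, QSU, QTU, RSW, RTW, RTX, RVX, SUX, TUW, UVW, UVX

so the chain groups are C_0 ≅ Z^9, C_1 ≅ Z^27, C_2 ≅ Z^18.

∂_1: C_1 → C_0 is given by ∂[p,q] = [q] − [p]. For instance
  ∂UX = X − U.
This gives a 9×27 integer matrix of rank 8; reducing to Smith normal form yields diagonal entries (1,1,1,1,1,1,1,1).

Boundary ∂_2: C_2 → C_1 sends each 2-simplex [p,q,r] to [q,r] − [p,r] + [p,q]. For instance
  ∂PSX = SX − PX + PS,
  ∂QTU = TU − QU + QT.
This gives a 27×18 integer matrix of rank 17; reducing to Smith normal form yields diagonal entries (1,1,1,1,1,1,1,1,1,1,1,1,1,1,1,1,1).

Computing H_k = (kernel of ∂_k) / (image of ∂_{k+1}):

  H_1: rank ker ∂_1 − rank ∂_2 = (27 − 8) − 17 = 2, and the invariant factors of ∂_2 are all 1, so H_1 = Z^2.

(K is a triangulation of the torus T^2.)

H_1 ≅ Z^2.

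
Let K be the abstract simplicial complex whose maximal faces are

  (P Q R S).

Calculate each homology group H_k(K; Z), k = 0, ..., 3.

Order the vertices as P < Q < R < S. Listing each simplex with vertices in this order, K has dimension 3 with simplices:

  0-simplices (4): P, Q, R, S
  1-simplices (6): PQ, PR, PS, QR, QS, RS
  2-simplices (4): PQR, PQS, PRS, QRS
  3-simplices (1): PQRS

giving chain groups C_0 ≅ Z^4, C_1 ≅ Z^6, C_2 ≅ Z^4, C_3 ≅ Z^1.

The boundary map ∂_1: C_1 → C_0 is given by ∂[p,q] = [q] − [p]. For instance
  ∂QR = R − Q.
The resulting 4×6 matrix has rank 3, and its Smith normal form has invariant factors (1,1,1).

∂_2: C_2 → C_1 acts by ∂[p,q,r] = [q,r] − [p,r] + [p,q]. For instance
  ∂PQS = QS − PS + PQ,
  ∂QRS = RS − QS + QR.
The 6×4 boundary matrix has rank 3 and Smith normal form diag(1,1,1).

Boundary ∂_3: C_3 → C_2 sends each 3-simplex σ to the alternating sum Σ_i (−1)^i (σ with its i-th vertex removed). For instance
  ∂PQRS = QRS − PRS + PQS − PQR.
The resulting 4×1 matrix has rank 1, and its Smith normal form has invariant factors (1).

Now H_k = ker ∂_k / im ∂_{k+1}, so:

  H_0: rank C_0 − rank ∂_1 = 4 − 3 = 1, and the invariant factors of ∂_1 are all 1, so H_0 ≅ Z.
  H_1: rank ker ∂_1 − rank ∂_2 = (6 − 3) − 3 = 0, and the invariant factors of ∂_2 are all 1, so H_1 ≅ 0.
  H_2: rank ker ∂_2 − rank ∂_3 = (4 − 3) − 1 = 0, and the invariant factors of ∂_3 are all 1, so H_2 ≅ 0.
  H_3: rank ker ∂_3 − rank ∂_4 = (1 − 1) − 0 = 0, and there is no ∂_4, so H_3 ≅ 0.

As a check, the Euler characteristic is 4 − 6 + 4 − 1 = 1, which agrees with 1 − 0 + 0 − 0 = 1.

H_0 = Z,  H_1 = 0,  H_2 = 0,  H_3 = 0.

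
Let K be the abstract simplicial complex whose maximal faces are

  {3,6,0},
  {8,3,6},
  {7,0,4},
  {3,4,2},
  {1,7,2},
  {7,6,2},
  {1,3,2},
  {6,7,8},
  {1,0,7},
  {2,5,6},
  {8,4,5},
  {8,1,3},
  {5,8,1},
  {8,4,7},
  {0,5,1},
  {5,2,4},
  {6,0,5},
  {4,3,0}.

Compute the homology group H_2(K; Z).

H_2 ≅ Z.

Fix the vertex order 0 < 1 < 2 < 3 < 4 < 5 < 6 < 7 < 8 and write every simplex with vertices in increasing order. Then dim K = 2 and the simplices of K are:

  0-simplices (9): [0], [1], [2], [3], [4], [5], [6], [7], [8]
  1-simplices (27): (27 of them)
  2-simplices (18): [0,1,5], [0,1,7], [0,3,4], [0,3,6], [0,4,7], [0,5,6], [1,2,3], [1,2,7], [1,3,8], [1,5,8], [2,3,4], [2,4,5], [2,5,6], [2,6,7], [3,6,8], [4,5,8], [4,7,8], [6,7,8]

giving chain groups C_0 ≅ Z^9, C_1 ≅ Z^27, C_2 ≅ Z^18.

Boundary ∂_1: C_1 → C_0 sends each edge [p,q] (with p < q) to q − p. For instance
  ∂[3,6] = [6] − [3].
The 9×27 boundary matrix has rank 8 and Smith normal form diag(1,1,1,1,1,1,1,1).

Boundary ∂_2: C_2 → C_1 acts by ∂[p,q,r] = [q,r] − [p,r] + [p,q]. For instance
  ∂[2,6,7] = [6,7] − [2,7] + [2,6],
  ∂[2,4,5] = [4,5] − [2,5] + [2,4].
The 27×18 boundary matrix has rank 17 and Smith normal form diag(1,1,1,1,1,1,1,1,1,1,1,1,1,1,1,1,1).

Now H_k = ker ∂_k / im ∂_{k+1}, so:

  H_2: rank ker ∂_2 − rank ∂_3 = (18 − 17) − 0 = 1, and there is no ∂_3, so H_2 ≅ Z.

(K is a triangulation of the torus T^2.)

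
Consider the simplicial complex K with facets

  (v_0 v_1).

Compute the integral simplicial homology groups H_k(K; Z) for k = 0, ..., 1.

Fix the vertex order v_0 < v_1 and write every simplex with vertices in increasing order. Then dim K = 1 and the simplices of K are:

  0-simplices (2): [v_0], [v_1]
  1-simplices (1): [v_0,v_1]

so the chain groups are C_0 ≅ Z^2, C_1 ≅ Z^1.

∂_1: C_1 → C_0 maps an edge to its endpoints' difference, ∂[p,q] = q − p. For instance
  ∂[v_0,v_1] = [v_1] − [v_0].
The 2×1 boundary matrix has rank 1 and Smith normal form diag(1).

Now H_k = ker ∂_k / im ∂_{k+1}, so:

  H_0: rank C_0 − rank ∂_1 = 2 − 1 = 1, and the invariant factors of ∂_1 are all 1, so H_0 = Z.
  H_1: rank ker ∂_1 − rank ∂_2 = (1 − 1) − 0 = 0, and there is no ∂_2, so H_1 = 0.

As a check, the Euler characteristic is 2 − 1 = 1, which agrees with 1 − 0 = 1.

H_0 ≅ Z,  H_1 = 0.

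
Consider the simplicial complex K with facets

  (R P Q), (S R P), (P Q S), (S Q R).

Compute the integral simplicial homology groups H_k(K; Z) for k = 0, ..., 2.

H_0 = Z,  H_1 = 0,  H_2 = Z.

K has 4 vertices, 6 edges, 4 triangles.
rank ∂_0 = 0, rank ∂_1 = 3 ⇒ b_0 = 4 − 0 − 3 = 1; all invariant factors of ∂_1 are 1 so no torsion. So H_0 ≅ Z.
rank ∂_1 = 3, rank ∂_2 = 3 ⇒ b_1 = 6 − 3 − 3 = 0; all invariant factors of ∂_2 are 1 so no torsion. So H_1 ≅ 0.
rank ∂_2 = 3, rank ∂_3 = 0 ⇒ b_2 = 4 − 3 − 0 = 1. So H_2 ≅ Z.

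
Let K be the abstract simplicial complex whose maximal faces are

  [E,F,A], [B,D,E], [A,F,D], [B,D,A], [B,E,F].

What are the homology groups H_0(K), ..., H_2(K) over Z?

Order the vertices as A < B < D < E < F. Listing each simplex with vertices in this order, K has dimension 2 with simplices:

  0-simplices (5): A, B, D, E, F
  1-simplices (10): AB, AD, AE, AF, BD, BE, BF, DE, DF, EF
  2-simplices (5): ABD, ADF, AEF, BDE, BEF

Hence C_0 ≅ Z^5, C_1 ≅ Z^10, C_2 ≅ Z^5.

Boundary ∂_1: C_1 → C_0 is given by ∂[p,q] = [q] − [p].
The 5×10 boundary matrix has rank 4 and Smith normal form diag(1,1,1,1).

The boundary map ∂_2: C_2 → C_1 maps a triangle to the signed sum of its edges. For instance
  ∂ABD = BD − AD + AB,
  ∂ADF = DF − AF + AD.
The resulting 10×5 matrix has rank 5, and its Smith normal form has invariant factors (1,1,1,1,1).

Now H_k = ker ∂_k / im ∂_{k+1}, so:

  H_0: rank C_0 − rank ∂_1 = 5 − 4 = 1, and the invariant factors of ∂_1 are all 1, so H_0 = Z.
  H_1: rank ker ∂_1 − rank ∂_2 = (10 − 4) − 5 = 1, and the invariant factors of ∂_2 are all 1, so H_1 = Z.
  H_2: rank ker ∂_2 − rank ∂_3 = (5 − 5) − 0 = 0, and there is no ∂_3, so H_2 = 0.

H_0 ≅ Z,  H_1 ≅ Z,  H_2 = 0.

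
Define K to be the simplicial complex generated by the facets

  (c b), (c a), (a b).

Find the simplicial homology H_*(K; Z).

Order the vertices as a < b < c. Listing each simplex with vertices in this order, K has dimension 1 with simplices:

  0-simplices (3): a, b, c
  1-simplices (3): ab, ac, bc

so the chain groups are C_0 ≅ Z^3, C_1 ≅ Z^3.

The boundary map ∂_1: C_1 → C_0 maps an edge to its endpoints' difference, ∂[p,q] = q − p.
The resulting 3×3 matrix has rank 2, and its Smith normal form has invariant factors (1,1).

Computing H_k = (kernel of ∂_k) / (image of ∂_{k+1}):

  H_0: rank C_0 − rank ∂_1 = 3 − 2 = 1, and the invariant factors of ∂_1 are all 1, so H_0 = Z.
  H_1: rank ker ∂_1 − rank ∂_2 = (3 − 2) − 0 = 1, and there is no ∂_2, so H_1 = Z.

As a check, the Euler characteristic is 3 − 3 = 0, which agrees with 1 − 1 = 0.
(K is a triangulation of the circle S^1.)

H_0 = Z,  H_1 = Z.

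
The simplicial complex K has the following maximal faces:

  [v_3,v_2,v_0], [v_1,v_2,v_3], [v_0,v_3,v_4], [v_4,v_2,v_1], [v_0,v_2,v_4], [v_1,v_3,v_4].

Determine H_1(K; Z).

H_1 ≅ 0.

Take the total order v_0 < v_1 < v_2 < v_3 < v_4 on the vertex set. Then K (dimension 2) consists of the simplices:

  0-simplices (5): [v_0], [v_1], [v_2], [v_3], [v_4]
  1-simplices (9): [v_0,v_2], [v_0,v_3], [v_0,v_4], [v_1,v_2], [v_1,v_3], [v_1,v_4], [v_2,v_3], [v_2,v_4], [v_3,v_4]
  2-simplices (6): [v_0,v_2,v_3], [v_0,v_2,v_4], [v_0,v_3,v_4], [v_1,v_2,v_3], [v_1,v_2,v_4], [v_1,v_3,v_4]

so the chain groups are C_0 ≅ Z^5, C_1 ≅ Z^9, C_2 ≅ Z^6.

Boundary ∂_1: C_1 → C_0 is given by ∂[p,q] = [q] − [p].
This gives a 5×9 integer matrix of rank 4; reducing to Smith normal form yields diagonal entries (1,1,1,1).

The boundary map ∂_2: C_2 → C_1 sends each 2-simplex [p,q,r] to [q,r] − [p,r] + [p,q]. For instance
  ∂[v_1,v_2,v_4] = [v_2,v_4] − [v_1,v_4] + [v_1,v_2],
  ∂[v_0,v_2,v_4] = [v_2,v_4] − [v_0,v_4] + [v_0,v_2].
The 9×6 boundary matrix has rank 5 and Smith normal form diag(1,1,1,1,1).

Computing H_k = (kernel of ∂_k) / (image of ∂_{k+1}):

  H_1: rank ker ∂_1 − rank ∂_2 = (9 − 4) − 5 = 0, and the invariant factors of ∂_2 are all 1, so H_1 ≅ 0.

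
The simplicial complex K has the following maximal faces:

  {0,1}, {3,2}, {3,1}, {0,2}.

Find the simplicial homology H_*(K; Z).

H_0 = Z,  H_1 = Z.

Order the vertices as 0 < 1 < 2 < 3. Listing each simplex with vertices in this order, K has dimension 1 with simplices:

  0-simplices (4): [0], [1], [2], [3]
  1-simplices (4): [0,1], [0,2], [1,3], [2,3]

Hence C_0 ≅ Z^4, C_1 ≅ Z^4.

Boundary ∂_1: C_1 → C_0 sends each edge [p,q] (with p < q) to q − p. For instance
  ∂[1,3] = [3] − [1].
The 4×4 boundary matrix has rank 3 and Smith normal form diag(1,1,1).

Computing H_k = (kernel of ∂_k) / (image of ∂_{k+1}):

  H_0: rank C_0 − rank ∂_1 = 4 − 3 = 1, and the invariant factors of ∂_1 are all 1, so H_0 = Z.
  H_1: rank ker ∂_1 − rank ∂_2 = (4 − 3) − 0 = 1, and there is no ∂_2, so H_1 = Z.

(K is a triangulation of the circle S^1.)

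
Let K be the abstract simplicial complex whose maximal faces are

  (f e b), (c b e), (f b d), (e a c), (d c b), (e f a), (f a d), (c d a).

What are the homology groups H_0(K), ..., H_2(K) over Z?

We work with the vertex ordering a < b < c < d < e < f. The simplices of K, each written with vertices in increasing order, are:

  0-simplices (6): a, b, c, d, e, f
  1-simplices (12): ac, ad, ae, af, bc, bd, be, bf, cd, ce, df, ef
  2-simplices (8): acd, ace, adf, aef, bcd, bce, bdf, bef

Hence C_0 ≅ Z^6, C_1 ≅ Z^12, C_2 ≅ Z^8.

∂_1: C_1 → C_0 maps an edge to its endpoints' difference, ∂[p,q] = q − p.
The resulting 6×12 matrix has rank 5, and its Smith normal form has invariant factors (1,1,1,1,1).

The boundary map ∂_2: C_2 → C_1 sends each 2-simplex [p,q,r] to [q,r] − [p,r] + [p,q]. For instance
  ∂aef = ef − af + ae,
  ∂bcd = cd − bd + bc.
This gives a 12×8 integer matrix of rank 7; reducing to Smith normal form yields diagonal entries (1,1,1,1,1,1,1).

Reading off H_k = ker ∂_k / im ∂_{k+1}:

  H_0: rank C_0 − rank ∂_1 = 6 − 5 = 1, and the invariant factors of ∂_1 are all 1, so H_0 ≅ Z.
  H_1: rank ker ∂_1 − rank ∂_2 = (12 − 5) − 7 = 0, and the invariant factors of ∂_2 are all 1, so H_1 ≅ 0.
  H_2: rank ker ∂_2 − rank ∂_3 = (8 − 7) − 0 = 1, and there is no ∂_3, so H_2 ≅ Z.

(K is a triangulation of the 2-sphere S^2.)

H_0 = Z,  H_1 = 0,  H_2 = Z.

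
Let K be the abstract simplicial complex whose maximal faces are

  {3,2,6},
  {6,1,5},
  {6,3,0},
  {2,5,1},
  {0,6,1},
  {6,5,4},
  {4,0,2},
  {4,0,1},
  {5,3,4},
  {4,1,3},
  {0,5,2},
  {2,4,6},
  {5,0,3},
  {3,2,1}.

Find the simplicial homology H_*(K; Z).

Take the total order 0 < 1 < 2 < 3 < 4 < 5 < 6 on the vertex set. Then K (dimension 2) consists of the simplices:

  0-simplices (7): [0], [1], [2], [3], [4], [5], [6]
  1-simplices (21): [0,1], [0,2], [0,3], [0,4], [0,5], [0,6], [1,2], [1,3], [1,4], [1,5], [1,6], [2,3], [2,4], [2,5], [2,6], [3,4], [3,5], [3,6], [4,5], [4,6], [5,6]
  2-simplices (14): [0,1,4], [0,1,6], [0,2,4], [0,2,5], [0,3,5], [0,3,6], [1,2,3], [1,2,5], [1,3,4], [1,5,6], [2,3,6], [2,4,6], [3,4,5], [4,5,6]

giving chain groups C_0 ≅ Z^7, C_1 ≅ Z^21, C_2 ≅ Z^14.

∂_1: C_1 → C_0 maps an edge to its endpoints' difference, ∂[p,q] = q − p. For instance
  ∂[1,3] = [3] − [1].
This gives a 7×21 integer matrix of rank 6; reducing to Smith normal form yields diagonal entries (1,1,1,1,1,1).

Boundary ∂_2: C_2 → C_1 acts by ∂[p,q,r] = [q,r] − [p,r] + [p,q]. For instance
  ∂[0,3,5] = [3,5] − [0,5] + [0,3],
  ∂[1,5,6] = [5,6] − [1,6] + [1,5].
This gives a 21×14 integer matrix of rank 13; reducing to Smith normal form yields diagonal entries (1,1,1,1,1,1,1,1,1,1,1,1,1).

From H_k ≅ ker(∂_k) / im(∂_{k+1}) we obtain:

  H_0: rank C_0 − rank ∂_1 = 7 − 6 = 1, and the invariant factors of ∂_1 are all 1, so H_0 = Z.
  H_1: rank ker ∂_1 − rank ∂_2 = (21 − 6) − 13 = 2, and the invariant factors of ∂_2 are all 1, so H_1 = Z^2.
  H_2: rank ker ∂_2 − rank ∂_3 = (14 − 13) − 0 = 1, and there is no ∂_3, so H_2 = Z.

As a check, the Euler characteristic is 7 − 21 + 14 = 0, which agrees with 1 − 2 + 1 = 0.

H_0 = Z,  H_1 = Z^2,  H_2 = Z.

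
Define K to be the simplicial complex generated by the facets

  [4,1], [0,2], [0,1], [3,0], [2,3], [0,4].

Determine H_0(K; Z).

H_0 ≅ Z.

Take the total order 0 < 1 < 2 < 3 < 4 on the vertex set. Then K (dimension 1) consists of the simplices:

  0-simplices (5): [0], [1], [2], [3], [4]
  1-simplices (6): [0,1], [0,2], [0,3], [0,4], [1,4], [2,3]

Hence C_0 ≅ Z^5, C_1 ≅ Z^6.

The boundary map ∂_1: C_1 → C_0 sends each edge [p,q] (with p < q) to q − p. For instance
  ∂[0,3] = [3] − [0].
The resulting 5×6 matrix has rank 4, and its Smith normal form has invariant factors (1,1,1,1).

Reading off H_k = ker ∂_k / im ∂_{k+1}:

  H_0: rank C_0 − rank ∂_1 = 5 − 4 = 1, and the invariant factors of ∂_1 are all 1, so H_0 ≅ Z.

(K is a triangulation of a wedge of 2 circles.)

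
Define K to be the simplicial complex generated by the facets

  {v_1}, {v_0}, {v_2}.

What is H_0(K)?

We work with the vertex ordering v_0 < v_1 < v_2. The simplices of K, each written with vertices in increasing order, are:

  0-simplices (3): [v_0], [v_1], [v_2]

giving chain groups C_0 ≅ Z^3.

Reading off H_k = ker ∂_k / im ∂_{k+1}:

  H_0: rank C_0 − rank ∂_1 = 3 − 0 = 3, and there is no ∂_1, so H_0 = Z^3.

(K is a triangulation of a set of 3 points.)

H_0 = Z^3.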